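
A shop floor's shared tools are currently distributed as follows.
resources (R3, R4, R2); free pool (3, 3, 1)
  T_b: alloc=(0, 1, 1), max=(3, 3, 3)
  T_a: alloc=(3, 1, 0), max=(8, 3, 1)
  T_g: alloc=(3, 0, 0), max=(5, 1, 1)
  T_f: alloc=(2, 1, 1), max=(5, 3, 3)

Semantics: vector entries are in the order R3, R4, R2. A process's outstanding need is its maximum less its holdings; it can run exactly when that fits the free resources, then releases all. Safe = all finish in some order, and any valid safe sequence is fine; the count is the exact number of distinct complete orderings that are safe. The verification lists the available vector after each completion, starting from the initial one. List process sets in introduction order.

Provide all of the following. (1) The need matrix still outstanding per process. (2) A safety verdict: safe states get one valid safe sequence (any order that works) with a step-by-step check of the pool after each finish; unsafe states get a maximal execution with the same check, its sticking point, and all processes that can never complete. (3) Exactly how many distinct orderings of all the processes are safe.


(1) Need matrix, components ordered R3, R4, R2:
  T_b: (3, 2, 2)
  T_a: (5, 2, 1)
  T_g: (2, 1, 1)
  T_f: (3, 2, 2)
(2) UNSAFE — no complete ordering exists.
Key observation: no order helps: past T_g, T_a, the free pool tops out at (9, 4, 1), below what each blocked process needs in R2.
Going as far as possible: T_g, T_a; after that, nothing fits. Step-by-step check:
  pool = (3, 3, 1)
  run T_g (needs (2, 1, 1), free (3, 3, 1)); after release of (3, 0, 0) the pool is (6, 3, 1)
  run T_a (needs (5, 2, 1), free (6, 3, 1)); after release of (3, 1, 0) the pool is (9, 4, 1)
  T_b still needs (3, 2, 2) but only (9, 4, 1) is free — short on R2
  T_f still needs (3, 2, 2) but only (9, 4, 1) is free — short on R2
Never able to finish: T_b and T_f.
(3) Precisely 0 of the possible complete orderings are safe sequences.


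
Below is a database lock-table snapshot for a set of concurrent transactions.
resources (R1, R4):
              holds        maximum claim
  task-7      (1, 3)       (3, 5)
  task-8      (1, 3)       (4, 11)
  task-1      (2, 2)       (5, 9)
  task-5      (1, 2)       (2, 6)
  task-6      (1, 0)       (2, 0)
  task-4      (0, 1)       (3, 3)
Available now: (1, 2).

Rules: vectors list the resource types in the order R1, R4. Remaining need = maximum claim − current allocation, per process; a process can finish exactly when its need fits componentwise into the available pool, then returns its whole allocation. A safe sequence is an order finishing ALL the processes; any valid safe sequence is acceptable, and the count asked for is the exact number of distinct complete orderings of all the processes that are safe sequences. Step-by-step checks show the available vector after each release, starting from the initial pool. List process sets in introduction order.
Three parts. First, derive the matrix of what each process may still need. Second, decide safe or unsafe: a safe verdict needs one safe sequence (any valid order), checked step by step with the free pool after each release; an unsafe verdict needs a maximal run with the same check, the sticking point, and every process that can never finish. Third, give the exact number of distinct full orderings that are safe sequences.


(1) Need matrix, components ordered R1, R4:
  task-7: (2, 2)
  task-8: (3, 8)
  task-1: (3, 7)
  task-5: (1, 4)
  task-6: (1, 0)
  task-4: (3, 2)
(2) SAFE — a valid safe sequence is task-6, task-7, task-4, task-5, task-8, task-1.
Key observation: task-6 marks the first exact bind of the order: its need (1, 0) fits the free (1, 2) with zero slack on a requested resource.
Verifying each step:
  pool = (1, 2)
  task-6: need (1, 0) fits (1, 2); releases (1, 0), pool now (2, 2)
  task-7: need (2, 2) fits (2, 2); releases (1, 3), pool now (3, 5)
  task-4: need (3, 2) fits (3, 5); releases (0, 1), pool now (3, 6)
  task-5: need (1, 4) fits (3, 6); releases (1, 2), pool now (4, 8)
  task-8: need (3, 8) fits (4, 8); releases (1, 3), pool now (5, 11)
  task-1: need (3, 7) fits (5, 11); releases (2, 2), pool now (7, 13)
(3) The exact count: 6 of the possible complete orderings are safe sequences.


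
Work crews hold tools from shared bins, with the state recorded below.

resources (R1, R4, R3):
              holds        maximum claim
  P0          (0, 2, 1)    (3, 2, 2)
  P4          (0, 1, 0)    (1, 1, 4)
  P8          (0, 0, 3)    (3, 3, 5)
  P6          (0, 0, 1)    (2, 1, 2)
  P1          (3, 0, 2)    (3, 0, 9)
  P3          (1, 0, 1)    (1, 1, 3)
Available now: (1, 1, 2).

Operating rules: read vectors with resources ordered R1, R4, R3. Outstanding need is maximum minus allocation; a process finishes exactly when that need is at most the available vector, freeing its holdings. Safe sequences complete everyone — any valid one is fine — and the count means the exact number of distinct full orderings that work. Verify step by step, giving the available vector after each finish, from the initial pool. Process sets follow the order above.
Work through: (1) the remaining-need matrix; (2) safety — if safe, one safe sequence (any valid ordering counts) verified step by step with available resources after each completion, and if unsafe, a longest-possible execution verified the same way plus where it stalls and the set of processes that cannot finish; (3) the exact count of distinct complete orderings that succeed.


(1) Remaining need (order R1, R4, R3):
  P0: (3, 0, 1)
  P4: (1, 0, 4)
  P8: (3, 3, 2)
  P6: (2, 1, 1)
  P1: (0, 0, 7)
  P3: (0, 1, 2)
(2) The state is UNSAFE.
Key observation: after P3, P6, P4 the pool peaks at (2, 2, 4), and each blocked process is short somewhere: P0 on R1; P8 on R1, R4; P1 on R3.
Going as far as possible: P3, P6, P4; after that, nothing fits. Check, step by step:
  pool = (1, 1, 2)
  run P3 (needs (0, 1, 2), free (1, 1, 2)); after release of (1, 0, 1) the pool is (2, 1, 3)
  run P6 (needs (2, 1, 1), free (2, 1, 3)); after release of (0, 0, 1) the pool is (2, 1, 4)
  run P4 (needs (1, 0, 4), free (2, 1, 4)); after release of (0, 1, 0) the pool is (2, 2, 4)
  P0 cannot run: need (3, 0, 1) vs free (2, 2, 4) (insufficient R1)
  P8 cannot run: need (3, 3, 2) vs free (2, 2, 4) (insufficient R1 and R4)
  P1 cannot run: need (0, 0, 7) vs free (2, 2, 4) (insufficient R3)
Permanently blocked: P0, P8 and P1.
(3) The exact count: 0 of the possible complete orderings are safe sequences.


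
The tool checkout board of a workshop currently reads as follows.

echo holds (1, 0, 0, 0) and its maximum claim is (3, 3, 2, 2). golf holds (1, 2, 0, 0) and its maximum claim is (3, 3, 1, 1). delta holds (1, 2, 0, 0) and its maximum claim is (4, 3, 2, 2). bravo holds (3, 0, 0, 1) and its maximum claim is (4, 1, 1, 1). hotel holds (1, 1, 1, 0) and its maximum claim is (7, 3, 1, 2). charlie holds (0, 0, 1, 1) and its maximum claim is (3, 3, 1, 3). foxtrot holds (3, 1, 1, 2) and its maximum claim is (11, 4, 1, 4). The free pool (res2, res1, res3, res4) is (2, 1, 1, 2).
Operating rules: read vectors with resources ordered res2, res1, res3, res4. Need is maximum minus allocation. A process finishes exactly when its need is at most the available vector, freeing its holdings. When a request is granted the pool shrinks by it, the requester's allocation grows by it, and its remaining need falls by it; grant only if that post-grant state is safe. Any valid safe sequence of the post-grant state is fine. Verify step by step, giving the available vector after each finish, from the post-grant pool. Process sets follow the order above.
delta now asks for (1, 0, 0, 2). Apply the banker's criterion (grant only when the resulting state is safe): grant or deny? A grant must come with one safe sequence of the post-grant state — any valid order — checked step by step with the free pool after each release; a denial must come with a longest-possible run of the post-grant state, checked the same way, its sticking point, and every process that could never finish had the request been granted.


DENY. Granting would leave the state unsafe.
Key observation: after bravo, golf the pool peaks at (5, 3, 1, 1), and each blocked process is short somewhere: echo on res3, res4; delta on res3; hotel on res2, res4; charlie on res4; foxtrot on res2, res4.
On the post-grant state, bravo, golf is a maximal run — nothing extends it. Walking it through:
  pool = (1, 1, 1, 0)
  run bravo (needs (1, 1, 1, 0), free (1, 1, 1, 0)); after release of (3, 0, 0, 1) the pool is (4, 1, 1, 1)
  run golf (needs (2, 1, 1, 1), free (4, 1, 1, 1)); after release of (1, 2, 0, 0) the pool is (5, 3, 1, 1)
  echo still needs (2, 3, 2, 2) but only (5, 3, 1, 1) is free — short on res3 and res4
  delta still needs (2, 1, 2, 0) but only (5, 3, 1, 1) is free — short on res3
  hotel still needs (6, 2, 0, 2) but only (5, 3, 1, 1) is free — short on res2 and res4
  charlie still needs (3, 3, 0, 2) but only (5, 3, 1, 1) is free — short on res4
  foxtrot still needs (8, 3, 0, 2) but only (5, 3, 1, 1) is free — short on res2 and res4
Had the request been granted, echo, delta, hotel, charlie and foxtrot could never finish.


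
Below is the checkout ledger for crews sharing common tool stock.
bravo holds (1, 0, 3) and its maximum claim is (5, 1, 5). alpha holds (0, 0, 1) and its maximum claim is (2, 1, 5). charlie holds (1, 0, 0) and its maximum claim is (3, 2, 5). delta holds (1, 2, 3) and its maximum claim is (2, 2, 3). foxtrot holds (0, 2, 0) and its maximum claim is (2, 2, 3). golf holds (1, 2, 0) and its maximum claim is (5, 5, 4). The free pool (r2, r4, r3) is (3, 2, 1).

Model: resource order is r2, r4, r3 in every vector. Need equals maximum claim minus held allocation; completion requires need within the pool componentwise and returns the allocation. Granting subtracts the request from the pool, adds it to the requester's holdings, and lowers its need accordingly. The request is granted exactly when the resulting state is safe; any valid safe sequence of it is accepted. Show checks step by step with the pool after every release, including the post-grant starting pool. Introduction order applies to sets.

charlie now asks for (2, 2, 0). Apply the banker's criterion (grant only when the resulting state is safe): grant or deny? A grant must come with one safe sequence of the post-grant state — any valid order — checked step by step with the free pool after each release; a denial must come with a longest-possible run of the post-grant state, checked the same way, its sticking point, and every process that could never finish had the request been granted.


GRANT. The post-grant state is safe; one safe sequence: delta, alpha, foxtrot, charlie, bravo, golf.
Key observation: after the grant the pool drops to (1, 0, 1), which still lets delta finish first and unwind the rest.
Verifying the post-grant state step by step:
  pool = (1, 0, 1)
  run delta (needs (1, 0, 0), free (1, 0, 1)); after release of (1, 2, 3) the pool is (2, 2, 4)
  run alpha (needs (2, 1, 4), free (2, 2, 4)); after release of (0, 0, 1) the pool is (2, 2, 5)
  run foxtrot (needs (2, 0, 3), free (2, 2, 5)); after release of (0, 2, 0) the pool is (2, 4, 5)
  run charlie (needs (0, 0, 5), free (2, 4, 5)); after release of (3, 2, 0) the pool is (5, 6, 5)
  run bravo (needs (4, 1, 2), free (5, 6, 5)); after release of (1, 0, 3) the pool is (6, 6, 8)
  run golf (needs (4, 3, 4), free (6, 6, 8)); after release of (1, 2, 0) the pool is (7, 8, 8)


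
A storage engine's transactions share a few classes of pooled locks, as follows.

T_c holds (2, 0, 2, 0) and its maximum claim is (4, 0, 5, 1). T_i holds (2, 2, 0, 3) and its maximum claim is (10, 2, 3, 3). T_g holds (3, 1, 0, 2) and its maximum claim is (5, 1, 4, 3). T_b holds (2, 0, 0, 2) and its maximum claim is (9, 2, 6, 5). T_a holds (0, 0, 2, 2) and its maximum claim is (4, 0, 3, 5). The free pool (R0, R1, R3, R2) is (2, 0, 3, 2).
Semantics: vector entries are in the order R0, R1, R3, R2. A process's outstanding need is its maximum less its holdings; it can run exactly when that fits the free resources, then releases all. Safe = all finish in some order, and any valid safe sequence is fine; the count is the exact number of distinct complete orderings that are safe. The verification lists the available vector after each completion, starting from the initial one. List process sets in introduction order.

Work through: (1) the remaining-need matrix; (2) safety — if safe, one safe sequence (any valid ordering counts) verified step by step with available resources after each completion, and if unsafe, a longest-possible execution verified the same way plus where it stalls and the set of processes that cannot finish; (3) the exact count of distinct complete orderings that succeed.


(1) Need matrix, components ordered R0, R1, R3, R2:
  T_c: (2, 0, 3, 1)
  T_i: (8, 0, 3, 0)
  T_g: (2, 0, 4, 1)
  T_b: (7, 2, 6, 3)
  T_a: (4, 0, 1, 3)
(2) UNSAFE.
Key observation: after T_c, T_g, T_a the pool peaks at (7, 1, 7, 6), and each blocked process is short somewhere: T_i on R0; T_b on R1.
The run T_c, T_g, T_a cannot be extended any further. Step-by-step check:
  pool = (2, 0, 3, 2)
  run T_c (needs (2, 0, 3, 1), free (2, 0, 3, 2)); after release of (2, 0, 2, 0) the pool is (4, 0, 5, 2)
  run T_g (needs (2, 0, 4, 1), free (4, 0, 5, 2)); after release of (3, 1, 0, 2) the pool is (7, 1, 5, 4)
  run T_a (needs (4, 0, 1, 3), free (7, 1, 5, 4)); after release of (0, 0, 2, 2) the pool is (7, 1, 7, 6)
  blocked: T_i wants (8, 0, 3, 0), pool (7, 1, 7, 6) — not enough R0
  blocked: T_b wants (7, 2, 6, 3), pool (7, 1, 7, 6) — not enough R1
Permanently blocked: T_i and T_b.
(3) Exactly 0 of the possible complete orderings are safe sequences.


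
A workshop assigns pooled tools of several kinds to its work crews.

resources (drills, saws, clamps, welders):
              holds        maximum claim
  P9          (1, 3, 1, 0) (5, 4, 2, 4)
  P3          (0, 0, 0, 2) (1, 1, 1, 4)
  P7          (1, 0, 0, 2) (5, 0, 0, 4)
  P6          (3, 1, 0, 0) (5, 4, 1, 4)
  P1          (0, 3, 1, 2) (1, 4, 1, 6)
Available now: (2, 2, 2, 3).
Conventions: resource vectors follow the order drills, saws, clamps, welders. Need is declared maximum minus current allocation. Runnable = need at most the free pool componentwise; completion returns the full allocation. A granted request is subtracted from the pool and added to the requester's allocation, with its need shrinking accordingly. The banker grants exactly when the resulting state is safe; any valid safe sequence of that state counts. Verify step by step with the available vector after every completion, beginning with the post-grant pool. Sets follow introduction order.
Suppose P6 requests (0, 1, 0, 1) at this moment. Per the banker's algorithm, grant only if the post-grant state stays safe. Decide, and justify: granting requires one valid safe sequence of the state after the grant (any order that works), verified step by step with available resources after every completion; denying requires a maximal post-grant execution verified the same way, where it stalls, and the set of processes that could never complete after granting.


GRANT: granting preserves safety; a valid post-grant sequence is P3, P1, P6, P7, P9.
Key observation: even at the reduced pool (2, 1, 2, 2), P3 fits immediately, so safety survives the grant.
Verifying the post-grant state step by step:
  pool = (2, 1, 2, 2)
  P3 needs (1, 1, 1, 2) <= (2, 1, 2, 2) -> finishes; pool += (0, 0, 0, 2) = (2, 1, 2, 4)
  P1 needs (1, 1, 0, 4) <= (2, 1, 2, 4) -> finishes; pool += (0, 3, 1, 2) = (2, 4, 3, 6)
  P6 needs (2, 2, 1, 3) <= (2, 4, 3, 6) -> finishes; pool += (3, 2, 0, 1) = (5, 6, 3, 7)
  P7 needs (4, 0, 0, 2) <= (5, 6, 3, 7) -> finishes; pool += (1, 0, 0, 2) = (6, 6, 3, 9)
  P9 needs (4, 1, 1, 4) <= (6, 6, 3, 9) -> finishes; pool += (1, 3, 1, 0) = (7, 9, 4, 9)


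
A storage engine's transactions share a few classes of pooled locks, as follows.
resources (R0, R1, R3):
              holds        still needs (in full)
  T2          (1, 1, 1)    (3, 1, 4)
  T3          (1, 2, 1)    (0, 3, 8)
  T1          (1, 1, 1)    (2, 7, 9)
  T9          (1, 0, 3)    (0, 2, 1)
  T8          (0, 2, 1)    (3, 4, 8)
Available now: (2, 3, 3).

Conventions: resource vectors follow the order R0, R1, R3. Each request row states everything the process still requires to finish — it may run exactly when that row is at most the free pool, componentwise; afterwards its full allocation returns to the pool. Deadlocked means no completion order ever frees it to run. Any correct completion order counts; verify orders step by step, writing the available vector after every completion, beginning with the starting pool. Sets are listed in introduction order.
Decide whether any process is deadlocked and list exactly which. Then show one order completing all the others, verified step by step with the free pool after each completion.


Deadlocked: T3, T1 and T8.
Key observation: no order helps: past T9, T2, the free pool tops out at (4, 4, 7), below what each blocked process needs in R3.
A valid finishing order for the others: T9, T2. Step-by-step check:
  pool = (2, 3, 3)
  T9: need (0, 2, 1) fits (2, 3, 3); releases (1, 0, 3), pool now (3, 3, 6)
  T2: need (3, 1, 4) fits (3, 3, 6); releases (1, 1, 1), pool now (4, 4, 7)
None of the blocked processes ever fits:
  T3 cannot run: need (0, 3, 8) vs free (4, 4, 7) (insufficient R3)
  T1 cannot run: need (2, 7, 9) vs free (4, 4, 7) (insufficient R1 and R3)
  T8 cannot run: need (3, 4, 8) vs free (4, 4, 7) (insufficient R3)


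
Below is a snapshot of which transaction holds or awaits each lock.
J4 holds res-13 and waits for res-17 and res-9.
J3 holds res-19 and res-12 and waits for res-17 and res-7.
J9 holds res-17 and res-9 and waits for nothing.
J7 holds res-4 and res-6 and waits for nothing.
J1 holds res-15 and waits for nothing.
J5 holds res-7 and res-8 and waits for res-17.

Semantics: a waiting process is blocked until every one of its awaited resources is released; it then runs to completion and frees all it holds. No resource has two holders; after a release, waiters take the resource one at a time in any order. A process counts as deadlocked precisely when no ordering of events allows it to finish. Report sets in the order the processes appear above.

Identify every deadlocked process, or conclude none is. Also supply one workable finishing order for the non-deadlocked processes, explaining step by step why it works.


No process is deadlocked.
Key observation: every chain of waits terminates; starting from the processes that wait on nothing, all the rest unlock in turn.
A valid finishing order for the others: J1, J9, J7, J5, J4, J3.
Step-by-step check:
  J1 waits on nothing -> runs at once and releases res-15
  J9 waits on nothing -> runs at once and releases res-17 and res-9
  J7 waits on nothing -> runs at once and releases res-4 and res-6
  J5 waits on res-17 — all released -> runs and releases res-7 and res-8
  J4 waits on res-17 and res-9 — all released -> runs and releases res-13
  J3 waits on res-17 and res-7 — all released -> runs and releases res-19 and res-12


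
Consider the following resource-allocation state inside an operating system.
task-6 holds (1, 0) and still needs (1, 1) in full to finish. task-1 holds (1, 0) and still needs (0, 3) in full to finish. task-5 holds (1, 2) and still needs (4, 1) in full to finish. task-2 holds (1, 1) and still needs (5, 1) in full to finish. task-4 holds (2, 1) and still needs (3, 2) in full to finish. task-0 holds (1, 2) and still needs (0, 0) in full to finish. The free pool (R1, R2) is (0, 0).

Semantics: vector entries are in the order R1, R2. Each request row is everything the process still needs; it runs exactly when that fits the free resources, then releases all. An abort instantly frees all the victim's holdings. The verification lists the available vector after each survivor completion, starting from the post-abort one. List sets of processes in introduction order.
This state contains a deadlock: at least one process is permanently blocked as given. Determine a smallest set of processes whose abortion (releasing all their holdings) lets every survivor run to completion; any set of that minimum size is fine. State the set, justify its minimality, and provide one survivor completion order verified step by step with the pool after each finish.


Minimum abort set: task-1.
Key observation: before aborting task-1, task-4 was permanently blocked — no order could ever run it; afterwards it completes at step 3.
Minimality: the empty abort set fails — the state is deadlocked as it stands.
One survivor order: task-0, task-6, task-4, task-5, task-2. Step-by-step check (post-abort pool first):
  pool = (1, 0)
  run task-0 (needs (0, 0), free (1, 0)); after release of (1, 2) the pool is (2, 2)
  run task-6 (needs (1, 1), free (2, 2)); after release of (1, 0) the pool is (3, 2)
  run task-4 (needs (3, 2), free (3, 2)); after release of (2, 1) the pool is (5, 3)
  run task-5 (needs (4, 1), free (5, 3)); after release of (1, 2) the pool is (6, 5)
  run task-2 (needs (5, 1), free (6, 5)); after release of (1, 1) the pool is (7, 6)


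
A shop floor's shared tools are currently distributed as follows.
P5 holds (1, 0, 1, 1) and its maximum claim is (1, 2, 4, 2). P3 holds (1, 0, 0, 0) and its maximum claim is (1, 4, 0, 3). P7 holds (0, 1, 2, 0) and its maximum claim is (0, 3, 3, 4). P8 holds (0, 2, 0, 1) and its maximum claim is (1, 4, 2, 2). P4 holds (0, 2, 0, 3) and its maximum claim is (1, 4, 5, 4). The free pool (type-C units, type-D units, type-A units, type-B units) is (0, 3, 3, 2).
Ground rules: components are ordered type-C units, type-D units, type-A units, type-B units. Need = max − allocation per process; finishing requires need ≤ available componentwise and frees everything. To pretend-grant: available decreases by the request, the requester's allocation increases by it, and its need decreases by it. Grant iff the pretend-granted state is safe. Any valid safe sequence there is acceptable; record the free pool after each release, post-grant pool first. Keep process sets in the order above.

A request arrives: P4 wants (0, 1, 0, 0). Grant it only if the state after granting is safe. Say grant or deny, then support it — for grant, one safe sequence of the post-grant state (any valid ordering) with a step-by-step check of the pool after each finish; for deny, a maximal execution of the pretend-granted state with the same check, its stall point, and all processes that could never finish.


GRANT: granting preserves safety; a valid post-grant sequence is P5, P8, P7, P4, P3.
Key observation: the transfer keeps a workable pool ((0, 2, 3, 2)); P5 starts the safe sequence.
Step-by-step check of the post-grant state:
  pool = (0, 2, 3, 2)
  P5: need (0, 2, 3, 1) fits (0, 2, 3, 2); releases (1, 0, 1, 1), pool now (1, 2, 4, 3)
  P8: need (1, 2, 2, 1) fits (1, 2, 4, 3); releases (0, 2, 0, 1), pool now (1, 4, 4, 4)
  P7: need (0, 2, 1, 4) fits (1, 4, 4, 4); releases (0, 1, 2, 0), pool now (1, 5, 6, 4)
  P4: need (1, 1, 5, 1) fits (1, 5, 6, 4); releases (0, 3, 0, 3), pool now (1, 8, 6, 7)
  P3: need (0, 4, 0, 3) fits (1, 8, 6, 7); releases (1, 0, 0, 0), pool now (2, 8, 6, 7)


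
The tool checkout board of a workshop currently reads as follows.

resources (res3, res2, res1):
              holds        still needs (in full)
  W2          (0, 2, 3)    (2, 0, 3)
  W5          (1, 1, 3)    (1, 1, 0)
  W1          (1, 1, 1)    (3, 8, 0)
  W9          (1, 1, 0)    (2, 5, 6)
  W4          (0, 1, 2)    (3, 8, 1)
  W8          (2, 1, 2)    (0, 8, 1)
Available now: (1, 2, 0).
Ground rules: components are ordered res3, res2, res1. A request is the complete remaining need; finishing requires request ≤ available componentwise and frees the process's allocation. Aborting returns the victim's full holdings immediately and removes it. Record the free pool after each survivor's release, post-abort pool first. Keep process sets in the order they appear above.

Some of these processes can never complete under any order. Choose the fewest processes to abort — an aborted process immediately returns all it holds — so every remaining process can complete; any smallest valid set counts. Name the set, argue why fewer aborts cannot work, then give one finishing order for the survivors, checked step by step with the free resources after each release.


Minimum abort set: W1 and W4.
Key observation: W8 was stuck for good until W1 and W4 gave back (1, 2, 3); in the order shown it finishes at step 4.
Why nothing smaller works — every single abort fails: W2 alone leaves W1 blocked (short on res2); W5 alone leaves W1 blocked (short on res2); W1 alone leaves W4 blocked (short on res2); W9 alone leaves W1 blocked (short on res2); W4 alone leaves W1 blocked (short on res2); W8 alone leaves W1 blocked (short on res2).
The survivors complete as W5, W2, W9, W8. Step-by-step check (starting from the post-abort pool):
  pool = (2, 4, 3)
  W5: need (1, 1, 0) fits (2, 4, 3); releases (1, 1, 3), pool now (3, 5, 6)
  W2: need (2, 0, 3) fits (3, 5, 6); releases (0, 2, 3), pool now (3, 7, 9)
  W9: need (2, 5, 6) fits (3, 7, 9); releases (1, 1, 0), pool now (4, 8, 9)
  W8: need (0, 8, 1) fits (4, 8, 9); releases (2, 1, 2), pool now (6, 9, 11)


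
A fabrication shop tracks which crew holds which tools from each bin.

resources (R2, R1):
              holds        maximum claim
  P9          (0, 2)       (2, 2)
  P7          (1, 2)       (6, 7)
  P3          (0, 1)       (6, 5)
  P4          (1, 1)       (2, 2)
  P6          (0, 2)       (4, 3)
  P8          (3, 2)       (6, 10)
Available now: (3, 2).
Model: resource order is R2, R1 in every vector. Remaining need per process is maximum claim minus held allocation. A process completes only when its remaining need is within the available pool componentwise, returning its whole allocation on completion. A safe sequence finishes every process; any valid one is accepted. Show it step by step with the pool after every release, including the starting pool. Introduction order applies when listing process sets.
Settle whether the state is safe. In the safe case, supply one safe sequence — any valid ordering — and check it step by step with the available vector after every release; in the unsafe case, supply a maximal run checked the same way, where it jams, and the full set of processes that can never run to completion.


UNSAFE — no complete ordering exists.
Key observation: after P9, P4, P6 the pool peaks at (4, 7), and each blocked process is short somewhere: P7 on R2; P3 on R2; P8 on R1.
A maximal execution: P9, P4, P6 — then nothing else fits. Step-by-step check:
  pool = (3, 2)
  P9 needs (2, 0) <= (3, 2) -> finishes; pool += (0, 2) = (3, 4)
  P4 needs (1, 1) <= (3, 4) -> finishes; pool += (1, 1) = (4, 5)
  P6 needs (4, 1) <= (4, 5) -> finishes; pool += (0, 2) = (4, 7)
  P7 still needs (5, 5) but only (4, 7) is free — short on R2
  P3 still needs (6, 4) but only (4, 7) is free — short on R2
  P8 still needs (3, 8) but only (4, 7) is free — short on R1
Never able to finish: P7, P3 and P8.


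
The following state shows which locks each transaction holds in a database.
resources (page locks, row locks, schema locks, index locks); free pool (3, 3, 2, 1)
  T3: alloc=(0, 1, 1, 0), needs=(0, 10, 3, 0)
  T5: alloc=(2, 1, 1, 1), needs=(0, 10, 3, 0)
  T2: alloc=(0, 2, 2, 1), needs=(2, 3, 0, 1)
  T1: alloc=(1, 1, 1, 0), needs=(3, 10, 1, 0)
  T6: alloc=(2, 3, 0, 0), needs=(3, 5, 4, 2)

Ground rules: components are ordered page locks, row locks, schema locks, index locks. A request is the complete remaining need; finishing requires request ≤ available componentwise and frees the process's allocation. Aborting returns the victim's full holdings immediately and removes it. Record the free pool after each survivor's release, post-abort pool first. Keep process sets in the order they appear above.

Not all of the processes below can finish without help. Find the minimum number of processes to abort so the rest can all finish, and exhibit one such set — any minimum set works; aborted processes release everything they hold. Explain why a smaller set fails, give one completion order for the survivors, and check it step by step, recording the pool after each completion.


Minimum abort set: T3 and T5.
Key observation: the deadlocked T1 becomes finishable only because T3 and T5 released (2, 2, 2, 1); it completes at step 3 below.
Minimality, checking each single-abort alternative: T3 alone leaves T5 blocked (short on row locks); T5 alone leaves T3 blocked (short on row locks); T2 alone leaves T3 blocked (short on row locks); T1 alone leaves T3 blocked (short on row locks); T6 alone leaves T3 blocked (short on row locks).
Survivors finish in the order: T2, T6, T1. Walking it through (pool after the aborts first):
  pool = (5, 5, 4, 2)
  run T2 (needs (2, 3, 0, 1), free (5, 5, 4, 2)); after release of (0, 2, 2, 1) the pool is (5, 7, 6, 3)
  run T6 (needs (3, 5, 4, 2), free (5, 7, 6, 3)); after release of (2, 3, 0, 0) the pool is (7, 10, 6, 3)
  run T1 (needs (3, 10, 1, 0), free (7, 10, 6, 3)); after release of (1, 1, 1, 0) the pool is (8, 11, 7, 3)


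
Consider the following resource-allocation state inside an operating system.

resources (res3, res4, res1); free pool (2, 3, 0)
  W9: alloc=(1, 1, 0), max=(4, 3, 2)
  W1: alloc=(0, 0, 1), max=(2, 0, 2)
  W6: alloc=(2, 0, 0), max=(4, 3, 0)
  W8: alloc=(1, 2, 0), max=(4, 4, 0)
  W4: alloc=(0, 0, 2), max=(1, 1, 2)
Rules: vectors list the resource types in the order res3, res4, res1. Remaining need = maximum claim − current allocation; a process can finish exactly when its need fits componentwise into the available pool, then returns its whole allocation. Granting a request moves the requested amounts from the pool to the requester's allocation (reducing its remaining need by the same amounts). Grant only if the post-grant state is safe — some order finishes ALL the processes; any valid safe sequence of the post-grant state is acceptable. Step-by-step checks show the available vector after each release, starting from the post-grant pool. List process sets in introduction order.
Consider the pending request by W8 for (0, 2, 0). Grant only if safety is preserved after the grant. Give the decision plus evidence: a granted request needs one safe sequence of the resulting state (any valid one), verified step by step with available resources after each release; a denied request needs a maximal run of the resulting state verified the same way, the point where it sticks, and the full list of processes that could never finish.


DENY: after the grant no complete ordering would exist.
Key observation: after W4, W1 the pool peaks at (2, 1, 3), and each blocked process is short somewhere: W9 on res3, res4; W6 on res4; W8 on res3.
Pretend the grant happened; the run W4, W1 goes as far as possible. Step-by-step check:
  pool = (2, 1, 0)
  W4: need (1, 1, 0) fits (2, 1, 0); releases (0, 0, 2), pool now (2, 1, 2)
  W1: need (2, 0, 1) fits (2, 1, 2); releases (0, 0, 1), pool now (2, 1, 3)
  blocked: W9 wants (3, 2, 2), pool (2, 1, 3) — not enough res3 and res4
  blocked: W6 wants (2, 3, 0), pool (2, 1, 3) — not enough res4
  blocked: W8 wants (3, 0, 0), pool (2, 1, 3) — not enough res3
Processes that could never finish after the grant: W9, W6 and W8.


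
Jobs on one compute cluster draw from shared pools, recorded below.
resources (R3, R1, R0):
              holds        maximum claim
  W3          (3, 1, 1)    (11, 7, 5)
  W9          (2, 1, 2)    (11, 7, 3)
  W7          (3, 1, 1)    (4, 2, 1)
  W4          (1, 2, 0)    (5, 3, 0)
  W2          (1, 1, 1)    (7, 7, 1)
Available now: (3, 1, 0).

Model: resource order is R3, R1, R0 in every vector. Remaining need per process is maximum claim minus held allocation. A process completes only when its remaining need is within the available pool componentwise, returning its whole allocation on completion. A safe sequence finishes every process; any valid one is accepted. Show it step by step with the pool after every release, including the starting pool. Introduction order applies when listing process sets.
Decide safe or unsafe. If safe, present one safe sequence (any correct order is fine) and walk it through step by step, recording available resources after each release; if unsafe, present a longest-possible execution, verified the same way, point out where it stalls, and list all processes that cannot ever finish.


The state is UNSAFE.
Key observation: W7, W4 can finish, but then (7, 4, 1) is all there is, and the blocked group's R1 demands exceed it.
A maximal execution: W7, W4 — then nothing else fits. Verifying each step:
  pool = (3, 1, 0)
  run W7 (needs (1, 1, 0), free (3, 1, 0)); after release of (3, 1, 1) the pool is (6, 2, 1)
  run W4 (needs (4, 1, 0), free (6, 2, 1)); after release of (1, 2, 0) the pool is (7, 4, 1)
  W3 cannot run: need (8, 6, 4) vs free (7, 4, 1) (insufficient R3, R1 and R0)
  W9 cannot run: need (9, 6, 1) vs free (7, 4, 1) (insufficient R3 and R1)
  W2 cannot run: need (6, 6, 0) vs free (7, 4, 1) (insufficient R1)
Processes that can never finish: W3, W9 and W2.


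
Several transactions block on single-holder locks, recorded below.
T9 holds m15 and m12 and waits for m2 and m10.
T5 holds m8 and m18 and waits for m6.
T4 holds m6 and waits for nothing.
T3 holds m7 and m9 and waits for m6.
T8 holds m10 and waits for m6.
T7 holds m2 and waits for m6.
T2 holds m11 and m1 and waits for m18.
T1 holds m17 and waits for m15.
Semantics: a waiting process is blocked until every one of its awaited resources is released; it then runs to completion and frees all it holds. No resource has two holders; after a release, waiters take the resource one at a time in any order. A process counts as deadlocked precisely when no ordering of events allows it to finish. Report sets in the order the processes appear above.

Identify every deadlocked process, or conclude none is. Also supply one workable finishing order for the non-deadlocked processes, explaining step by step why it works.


Nothing here is deadlocked.
Key observation: the wait graph is acyclic; completion cascades from the unblocked processes through everyone else.
A valid finishing order for the others: T4, T8, T3, T7, T5, T9, T1, T2.
Verifying each step:
  T4: no waits; runs immediately, freeing m6
  T8 waits on m6 — all released -> runs and releases m10
  T3 waits on m6 — all released -> runs and releases m7 and m9
  T7 waits on m6 — all released -> runs and releases m2
  T5 waits on m6 — all released -> runs and releases m8 and m18
  T9 waits on m2 and m10 — all released -> runs and releases m15 and m12
  T1 waits on m15 — all released -> runs and releases m17
  T2 waits on m18 — all released -> runs and releases m11 and m1


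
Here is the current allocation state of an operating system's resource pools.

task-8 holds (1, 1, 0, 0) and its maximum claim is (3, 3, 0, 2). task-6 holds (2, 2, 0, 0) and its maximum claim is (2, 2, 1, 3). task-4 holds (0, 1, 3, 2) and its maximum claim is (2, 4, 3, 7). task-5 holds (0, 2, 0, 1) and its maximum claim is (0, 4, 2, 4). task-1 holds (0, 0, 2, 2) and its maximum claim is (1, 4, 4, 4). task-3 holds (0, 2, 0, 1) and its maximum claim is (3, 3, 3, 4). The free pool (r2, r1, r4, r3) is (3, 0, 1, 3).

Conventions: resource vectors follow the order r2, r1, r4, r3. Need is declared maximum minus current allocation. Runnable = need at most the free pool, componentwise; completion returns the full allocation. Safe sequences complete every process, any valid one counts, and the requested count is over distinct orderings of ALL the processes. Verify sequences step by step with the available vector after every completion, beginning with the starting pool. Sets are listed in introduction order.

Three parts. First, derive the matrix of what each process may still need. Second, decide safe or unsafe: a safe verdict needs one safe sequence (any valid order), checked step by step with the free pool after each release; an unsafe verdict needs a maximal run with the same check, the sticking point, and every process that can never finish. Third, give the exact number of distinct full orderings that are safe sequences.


(1) Remaining need (order r2, r1, r4, r3):
  task-8: (2, 2, 0, 2)
  task-6: (0, 0, 1, 3)
  task-4: (2, 3, 0, 5)
  task-5: (0, 2, 2, 3)
  task-1: (1, 4, 2, 2)
  task-3: (3, 1, 3, 3)
(2) UNSAFE.
Key observation: after task-6, task-8 the pool peaks at (6, 3, 1, 3), and each blocked process is short somewhere: task-4 on r3; task-5 on r4; task-1 on r1, r4; task-3 on r4.
Going as far as possible: task-6, task-8; after that, nothing fits. Step-by-step check:
  pool = (3, 0, 1, 3)
  task-6 needs (0, 0, 1, 3) <= (3, 0, 1, 3) -> finishes; pool += (2, 2, 0, 0) = (5, 2, 1, 3)
  task-8 needs (2, 2, 0, 2) <= (5, 2, 1, 3) -> finishes; pool += (1, 1, 0, 0) = (6, 3, 1, 3)
  task-4 cannot run: need (2, 3, 0, 5) vs free (6, 3, 1, 3) (insufficient r3)
  task-5 cannot run: need (0, 2, 2, 3) vs free (6, 3, 1, 3) (insufficient r4)
  task-1 cannot run: need (1, 4, 2, 2) vs free (6, 3, 1, 3) (insufficient r1 and r4)
  task-3 cannot run: need (3, 1, 3, 3) vs free (6, 3, 1, 3) (insufficient r4)
Processes that can never finish: task-4, task-5, task-1 and task-3.
(3) Precisely 0 of the possible complete orderings are safe sequences.


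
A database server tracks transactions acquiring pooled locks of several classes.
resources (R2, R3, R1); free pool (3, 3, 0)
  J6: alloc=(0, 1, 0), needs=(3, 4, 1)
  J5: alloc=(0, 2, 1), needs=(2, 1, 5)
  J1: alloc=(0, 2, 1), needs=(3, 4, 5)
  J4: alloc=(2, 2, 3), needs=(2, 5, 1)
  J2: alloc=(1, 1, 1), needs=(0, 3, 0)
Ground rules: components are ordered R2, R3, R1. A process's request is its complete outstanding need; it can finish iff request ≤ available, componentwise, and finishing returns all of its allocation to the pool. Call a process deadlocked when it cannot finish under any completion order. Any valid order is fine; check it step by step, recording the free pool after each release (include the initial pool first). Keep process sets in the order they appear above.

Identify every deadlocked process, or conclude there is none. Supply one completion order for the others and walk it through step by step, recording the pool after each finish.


Deadlocked set: J5 and J1.
Key observation: after J2, J6, J4 complete, (6, 7, 4) is the best the pool ever gets, yet each leftover process wants more R1.
A valid finishing order for the others: J2, J6, J4. Step-by-step check:
  pool = (3, 3, 0)
  J2 needs (0, 3, 0) <= (3, 3, 0) -> finishes; pool += (1, 1, 1) = (4, 4, 1)
  J6 needs (3, 4, 1) <= (4, 4, 1) -> finishes; pool += (0, 1, 0) = (4, 5, 1)
  J4 needs (2, 5, 1) <= (4, 5, 1) -> finishes; pool += (2, 2, 3) = (6, 7, 4)
None of the blocked processes ever fits:
  blocked: J5 wants (2, 1, 5), pool (6, 7, 4) — not enough R1
  blocked: J1 wants (3, 4, 5), pool (6, 7, 4) — not enough R1


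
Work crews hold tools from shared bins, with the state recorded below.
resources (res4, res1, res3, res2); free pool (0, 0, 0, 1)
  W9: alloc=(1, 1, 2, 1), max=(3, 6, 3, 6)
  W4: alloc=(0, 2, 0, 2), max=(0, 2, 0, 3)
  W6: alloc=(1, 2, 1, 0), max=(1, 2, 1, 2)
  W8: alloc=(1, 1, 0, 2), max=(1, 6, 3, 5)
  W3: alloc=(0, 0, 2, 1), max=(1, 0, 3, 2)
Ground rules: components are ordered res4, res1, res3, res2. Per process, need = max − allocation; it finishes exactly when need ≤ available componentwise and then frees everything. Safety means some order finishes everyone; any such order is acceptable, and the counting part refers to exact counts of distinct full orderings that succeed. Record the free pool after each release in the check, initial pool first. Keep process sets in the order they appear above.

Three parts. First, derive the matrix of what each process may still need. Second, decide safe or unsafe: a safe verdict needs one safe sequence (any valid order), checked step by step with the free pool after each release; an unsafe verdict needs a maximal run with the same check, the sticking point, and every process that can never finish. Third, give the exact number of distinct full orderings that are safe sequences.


(1) Outstanding need per process (order res4, res1, res3, res2):
  W9: (2, 5, 1, 5)
  W4: (0, 0, 0, 1)
  W6: (0, 0, 0, 2)
  W8: (0, 5, 3, 3)
  W3: (1, 0, 1, 1)
(2) UNSAFE — no complete ordering exists.
Key observation: even finishing W4, W6, W3 leaves just (1, 4, 3, 4) free — too little res1 for any of the remaining processes.
A maximal execution: W4, W6, W3 — then nothing else fits. Check, step by step:
  pool = (0, 0, 0, 1)
  W4: need (0, 0, 0, 1) fits (0, 0, 0, 1); releases (0, 2, 0, 2), pool now (0, 2, 0, 3)
  W6: need (0, 0, 0, 2) fits (0, 2, 0, 3); releases (1, 2, 1, 0), pool now (1, 4, 1, 3)
  W3: need (1, 0, 1, 1) fits (1, 4, 1, 3); releases (0, 0, 2, 1), pool now (1, 4, 3, 4)
  W9 cannot run: need (2, 5, 1, 5) vs free (1, 4, 3, 4) (insufficient res4, res1 and res2)
  W8 cannot run: need (0, 5, 3, 3) vs free (1, 4, 3, 4) (insufficient res1)
Permanently blocked: W9 and W8.
(3) Exactly 0 of the possible complete orderings are safe sequences.
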